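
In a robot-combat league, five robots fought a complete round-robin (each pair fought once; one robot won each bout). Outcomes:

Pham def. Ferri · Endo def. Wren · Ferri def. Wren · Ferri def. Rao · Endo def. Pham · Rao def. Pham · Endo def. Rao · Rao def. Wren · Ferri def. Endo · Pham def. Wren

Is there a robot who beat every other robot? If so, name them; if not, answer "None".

Highest win total is Ferri with 3 (out of 4 possible).
Ferri lost to Pham, so no robot went undefeated.

None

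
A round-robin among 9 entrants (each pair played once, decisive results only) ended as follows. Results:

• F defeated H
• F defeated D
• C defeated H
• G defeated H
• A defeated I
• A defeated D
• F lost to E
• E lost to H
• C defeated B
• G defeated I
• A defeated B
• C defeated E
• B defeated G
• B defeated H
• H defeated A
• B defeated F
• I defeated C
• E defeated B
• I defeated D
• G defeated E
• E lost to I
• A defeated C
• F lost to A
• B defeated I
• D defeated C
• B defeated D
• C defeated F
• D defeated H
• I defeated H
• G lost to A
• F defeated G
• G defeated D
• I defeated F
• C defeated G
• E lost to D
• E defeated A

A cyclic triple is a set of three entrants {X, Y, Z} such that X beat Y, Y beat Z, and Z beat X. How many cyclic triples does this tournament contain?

23

Win totals: A 6, B 5, C 5, D 3, E 3, F 3, G 4, H 2, I 5.
An entrant with w wins dominates both others in C(w,2) triples; summing gives 15 + 10 + 10 + 3 + 3 + 3 + 6 + 1 + 10 = 61 transitive triples.
Total triples C(9,3) = 84, so cyclic triples = 84 − 61 = 23.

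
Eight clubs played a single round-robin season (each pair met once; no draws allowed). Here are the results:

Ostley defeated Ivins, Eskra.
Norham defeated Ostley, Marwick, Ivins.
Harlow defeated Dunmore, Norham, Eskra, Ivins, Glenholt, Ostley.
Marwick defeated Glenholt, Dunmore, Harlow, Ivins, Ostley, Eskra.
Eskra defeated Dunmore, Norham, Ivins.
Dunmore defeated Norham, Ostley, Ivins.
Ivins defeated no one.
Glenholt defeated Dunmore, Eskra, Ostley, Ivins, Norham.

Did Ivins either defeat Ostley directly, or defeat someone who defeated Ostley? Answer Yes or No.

Ivins did not beat Ostley directly.
Ivins beat no one, so there is no intermediate club.

No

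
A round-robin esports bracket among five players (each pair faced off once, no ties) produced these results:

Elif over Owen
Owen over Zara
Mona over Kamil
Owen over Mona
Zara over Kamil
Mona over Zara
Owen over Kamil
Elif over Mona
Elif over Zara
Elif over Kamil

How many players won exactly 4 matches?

Win totals: Mona 2, Elif 4, Owen 3, Kamil 0, Zara 1.
Exactly 4: Elif — 1 player.

1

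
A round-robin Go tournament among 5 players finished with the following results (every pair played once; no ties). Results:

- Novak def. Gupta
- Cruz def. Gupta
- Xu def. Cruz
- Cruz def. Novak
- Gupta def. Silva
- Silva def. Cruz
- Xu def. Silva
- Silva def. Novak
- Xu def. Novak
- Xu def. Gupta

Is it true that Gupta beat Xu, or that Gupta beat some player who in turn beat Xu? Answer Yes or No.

Gupta did not beat Xu directly.
Gupta beat Silva, but each of them lost to Xu. No two-step path.

No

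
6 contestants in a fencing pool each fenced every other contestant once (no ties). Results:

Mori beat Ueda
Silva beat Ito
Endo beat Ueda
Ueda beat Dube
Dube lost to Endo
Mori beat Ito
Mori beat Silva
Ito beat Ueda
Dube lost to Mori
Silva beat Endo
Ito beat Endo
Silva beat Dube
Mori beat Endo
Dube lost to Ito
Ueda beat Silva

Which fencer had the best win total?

Mori

Win totals: Endo 2, Mori 5, Ito 3, Ueda 2, Silva 3, Dube 0.
Mori leads with 5 wins (next highest: 3).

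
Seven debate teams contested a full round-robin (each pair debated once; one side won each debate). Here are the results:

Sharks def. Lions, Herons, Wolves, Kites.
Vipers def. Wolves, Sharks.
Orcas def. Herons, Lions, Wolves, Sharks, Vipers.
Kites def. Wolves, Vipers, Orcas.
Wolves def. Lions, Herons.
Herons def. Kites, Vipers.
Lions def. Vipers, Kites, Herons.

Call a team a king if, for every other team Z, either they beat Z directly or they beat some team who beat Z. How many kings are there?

Lions reaches everyone (king).
Kites reaches everyone (king).
Wolves cannot reach Orcas, Sharks in two steps.
Orcas reaches everyone (king).
Sharks reaches everyone (king).
Herons cannot reach Lions in two steps.
Vipers cannot reach Orcas in two steps.
Kings: Lions, Kites, Orcas, Sharks — 4.

4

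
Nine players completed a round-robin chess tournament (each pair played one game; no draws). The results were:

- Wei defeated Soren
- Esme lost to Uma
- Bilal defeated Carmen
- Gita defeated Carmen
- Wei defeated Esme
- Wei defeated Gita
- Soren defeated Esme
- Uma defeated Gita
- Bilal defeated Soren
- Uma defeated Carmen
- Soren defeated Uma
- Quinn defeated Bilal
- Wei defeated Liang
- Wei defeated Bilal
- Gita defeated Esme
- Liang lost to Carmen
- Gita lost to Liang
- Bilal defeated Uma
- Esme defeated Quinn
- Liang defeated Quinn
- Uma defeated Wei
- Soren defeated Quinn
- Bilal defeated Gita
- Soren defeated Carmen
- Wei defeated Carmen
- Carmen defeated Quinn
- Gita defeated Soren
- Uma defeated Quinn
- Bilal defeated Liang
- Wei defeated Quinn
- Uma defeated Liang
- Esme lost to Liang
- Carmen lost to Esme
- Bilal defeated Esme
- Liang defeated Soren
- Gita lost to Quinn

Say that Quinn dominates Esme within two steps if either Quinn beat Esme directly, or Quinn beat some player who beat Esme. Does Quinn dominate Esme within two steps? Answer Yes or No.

Quinn did not beat Esme directly.
Quinn beat Gita, Bilal. Of those, Gita beat Esme.

Yes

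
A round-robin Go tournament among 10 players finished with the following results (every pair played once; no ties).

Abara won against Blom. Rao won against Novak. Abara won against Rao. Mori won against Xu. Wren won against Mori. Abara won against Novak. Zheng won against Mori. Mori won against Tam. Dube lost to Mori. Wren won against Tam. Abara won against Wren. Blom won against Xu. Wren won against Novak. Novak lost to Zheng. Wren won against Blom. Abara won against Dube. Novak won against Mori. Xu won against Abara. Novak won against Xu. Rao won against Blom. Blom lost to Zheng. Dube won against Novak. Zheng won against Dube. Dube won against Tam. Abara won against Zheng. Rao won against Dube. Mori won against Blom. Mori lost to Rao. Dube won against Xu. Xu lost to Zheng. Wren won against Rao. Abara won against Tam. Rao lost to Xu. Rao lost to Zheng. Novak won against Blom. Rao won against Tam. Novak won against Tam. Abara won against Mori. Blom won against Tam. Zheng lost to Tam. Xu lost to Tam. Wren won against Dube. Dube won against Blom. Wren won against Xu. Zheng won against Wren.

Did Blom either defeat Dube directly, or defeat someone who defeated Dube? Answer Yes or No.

Blom did not beat Dube directly.
Blom beat Tam, Xu, but each of them lost to Dube. No two-step path.

No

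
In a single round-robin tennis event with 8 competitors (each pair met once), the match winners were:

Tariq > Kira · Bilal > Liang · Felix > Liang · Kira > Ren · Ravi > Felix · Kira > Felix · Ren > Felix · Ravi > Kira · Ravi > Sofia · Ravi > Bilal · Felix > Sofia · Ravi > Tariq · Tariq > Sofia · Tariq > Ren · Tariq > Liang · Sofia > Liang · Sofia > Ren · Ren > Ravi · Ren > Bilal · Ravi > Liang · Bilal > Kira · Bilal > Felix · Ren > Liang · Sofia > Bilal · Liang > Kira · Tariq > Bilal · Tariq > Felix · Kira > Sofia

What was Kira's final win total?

Kira's results: beat Ren, Felix, Sofia; lost to Ravi, Tariq, Liang, Bilal.
That is 3 wins.

3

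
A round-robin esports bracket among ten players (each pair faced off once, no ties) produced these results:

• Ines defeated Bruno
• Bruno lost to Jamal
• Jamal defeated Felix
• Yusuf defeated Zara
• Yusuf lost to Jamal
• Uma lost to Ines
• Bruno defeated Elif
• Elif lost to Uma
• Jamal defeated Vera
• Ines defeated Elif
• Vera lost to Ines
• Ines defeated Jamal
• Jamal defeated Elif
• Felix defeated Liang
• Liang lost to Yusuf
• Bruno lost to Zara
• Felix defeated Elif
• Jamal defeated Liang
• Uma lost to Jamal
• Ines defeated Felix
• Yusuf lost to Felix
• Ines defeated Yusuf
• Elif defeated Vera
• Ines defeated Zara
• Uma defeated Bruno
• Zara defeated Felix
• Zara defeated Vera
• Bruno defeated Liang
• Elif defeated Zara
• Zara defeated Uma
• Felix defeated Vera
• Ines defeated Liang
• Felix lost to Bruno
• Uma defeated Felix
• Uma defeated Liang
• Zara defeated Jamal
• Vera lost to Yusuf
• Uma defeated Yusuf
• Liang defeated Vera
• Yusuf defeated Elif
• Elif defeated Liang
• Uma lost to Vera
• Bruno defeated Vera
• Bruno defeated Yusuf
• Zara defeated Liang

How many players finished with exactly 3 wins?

1

Win totals: Uma 5, Bruno 5, Vera 1, Ines 9, Zara 6, Yusuf 4, Jamal 7, Felix 4, Liang 1, Elif 3.
Exactly 3: Elif — 1 player.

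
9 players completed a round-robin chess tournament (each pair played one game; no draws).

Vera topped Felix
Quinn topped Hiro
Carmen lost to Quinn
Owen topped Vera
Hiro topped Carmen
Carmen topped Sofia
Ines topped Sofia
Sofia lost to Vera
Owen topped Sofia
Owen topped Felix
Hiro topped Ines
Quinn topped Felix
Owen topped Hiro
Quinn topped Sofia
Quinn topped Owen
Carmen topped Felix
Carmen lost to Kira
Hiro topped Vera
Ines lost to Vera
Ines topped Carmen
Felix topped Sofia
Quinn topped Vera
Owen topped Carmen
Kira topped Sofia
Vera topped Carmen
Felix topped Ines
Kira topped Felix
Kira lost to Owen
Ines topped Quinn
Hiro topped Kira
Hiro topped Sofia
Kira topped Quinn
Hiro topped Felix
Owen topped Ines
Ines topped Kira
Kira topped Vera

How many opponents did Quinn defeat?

Quinn's results: beat Sofia, Hiro, Felix, Owen, Vera, Carmen; lost to Kira, Ines.
That is 6 wins.

6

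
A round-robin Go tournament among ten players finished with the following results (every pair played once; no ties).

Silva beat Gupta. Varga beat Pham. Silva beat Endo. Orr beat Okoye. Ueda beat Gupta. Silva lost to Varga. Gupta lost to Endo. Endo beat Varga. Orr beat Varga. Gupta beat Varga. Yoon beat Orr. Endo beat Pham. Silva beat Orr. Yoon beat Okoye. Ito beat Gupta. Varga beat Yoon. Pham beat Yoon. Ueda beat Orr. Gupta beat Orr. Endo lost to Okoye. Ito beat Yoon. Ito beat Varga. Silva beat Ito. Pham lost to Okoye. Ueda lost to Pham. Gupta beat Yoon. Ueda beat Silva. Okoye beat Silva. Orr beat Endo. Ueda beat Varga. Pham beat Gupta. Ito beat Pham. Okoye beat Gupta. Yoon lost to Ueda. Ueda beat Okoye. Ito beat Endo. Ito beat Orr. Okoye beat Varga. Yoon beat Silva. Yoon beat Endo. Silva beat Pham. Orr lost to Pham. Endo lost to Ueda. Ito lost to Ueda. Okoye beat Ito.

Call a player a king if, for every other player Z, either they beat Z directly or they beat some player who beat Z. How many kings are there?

Ito reaches everyone (king).
Gupta cannot reach Ito, Ueda in two steps.
Ueda reaches everyone (king).
Endo cannot reach Ito, Okoye in two steps.
Yoon cannot reach Ueda in two steps.
Okoye reaches everyone (king).
Orr cannot reach Ueda in two steps.
Pham reaches everyone (king).
Silva reaches everyone (king).
Varga reaches everyone (king).
Kings: Ito, Ueda, Okoye, Pham, Silva, Varga — 6.

6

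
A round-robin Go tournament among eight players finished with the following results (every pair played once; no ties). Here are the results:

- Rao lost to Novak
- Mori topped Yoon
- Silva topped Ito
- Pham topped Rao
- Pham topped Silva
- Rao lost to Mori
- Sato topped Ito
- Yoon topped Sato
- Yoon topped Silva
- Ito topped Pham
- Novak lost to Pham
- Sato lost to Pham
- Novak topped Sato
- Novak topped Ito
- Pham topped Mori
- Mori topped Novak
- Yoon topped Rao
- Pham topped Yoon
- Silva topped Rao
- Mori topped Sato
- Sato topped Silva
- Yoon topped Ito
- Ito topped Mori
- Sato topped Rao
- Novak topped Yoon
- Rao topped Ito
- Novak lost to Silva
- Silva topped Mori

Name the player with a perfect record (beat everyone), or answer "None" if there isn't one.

Highest win total is Pham with 6 (out of 7 possible).
Pham lost to Ito, so no player went undefeated.

None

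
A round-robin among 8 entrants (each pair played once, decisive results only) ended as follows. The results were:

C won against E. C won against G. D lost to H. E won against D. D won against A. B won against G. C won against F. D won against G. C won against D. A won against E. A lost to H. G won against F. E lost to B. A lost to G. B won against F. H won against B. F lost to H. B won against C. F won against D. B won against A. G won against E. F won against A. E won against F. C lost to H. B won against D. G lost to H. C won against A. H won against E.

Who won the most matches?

Win totals: A 1, B 6, C 5, D 2, E 2, F 2, G 3, H 7.
H leads with 7 wins (next highest: 6).

H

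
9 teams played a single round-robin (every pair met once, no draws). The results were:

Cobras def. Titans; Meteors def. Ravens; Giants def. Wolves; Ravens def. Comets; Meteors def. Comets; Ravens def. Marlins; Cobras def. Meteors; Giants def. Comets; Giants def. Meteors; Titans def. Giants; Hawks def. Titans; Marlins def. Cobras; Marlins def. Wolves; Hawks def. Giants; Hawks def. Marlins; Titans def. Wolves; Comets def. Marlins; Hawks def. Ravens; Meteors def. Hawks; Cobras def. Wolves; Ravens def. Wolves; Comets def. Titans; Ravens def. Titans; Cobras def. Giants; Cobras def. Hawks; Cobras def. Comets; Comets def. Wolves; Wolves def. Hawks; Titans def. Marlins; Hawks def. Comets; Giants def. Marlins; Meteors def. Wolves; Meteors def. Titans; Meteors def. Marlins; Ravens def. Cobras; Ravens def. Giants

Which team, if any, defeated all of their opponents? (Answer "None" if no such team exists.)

Highest win total is Ravens with 6 (out of 8 possible).
Ravens lost to Meteors, Hawks, so no team went undefeated.

None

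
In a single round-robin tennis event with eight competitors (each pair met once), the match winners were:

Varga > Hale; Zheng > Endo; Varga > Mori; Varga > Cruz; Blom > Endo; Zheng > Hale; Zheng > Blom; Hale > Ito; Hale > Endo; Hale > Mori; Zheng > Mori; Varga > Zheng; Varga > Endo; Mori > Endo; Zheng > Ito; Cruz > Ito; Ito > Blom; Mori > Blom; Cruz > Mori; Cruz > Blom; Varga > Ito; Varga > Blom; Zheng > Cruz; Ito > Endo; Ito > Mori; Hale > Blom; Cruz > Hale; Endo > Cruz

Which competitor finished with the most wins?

Varga

Win totals: Endo 1, Mori 2, Hale 4, Zheng 6, Cruz 4, Blom 1, Ito 3, Varga 7.
Varga leads with 7 wins (next highest: 6).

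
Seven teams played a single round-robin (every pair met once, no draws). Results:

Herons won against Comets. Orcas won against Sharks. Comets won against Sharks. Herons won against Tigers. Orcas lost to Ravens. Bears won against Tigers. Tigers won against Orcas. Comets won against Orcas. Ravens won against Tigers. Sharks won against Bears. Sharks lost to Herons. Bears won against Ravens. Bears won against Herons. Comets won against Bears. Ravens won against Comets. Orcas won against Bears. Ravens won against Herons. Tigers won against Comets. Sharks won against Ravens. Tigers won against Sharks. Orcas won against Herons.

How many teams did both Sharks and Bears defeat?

1

Sharks beat: Ravens, Bears.
Bears beat: Ravens, Herons, Tigers.
Both beat: Ravens — 1.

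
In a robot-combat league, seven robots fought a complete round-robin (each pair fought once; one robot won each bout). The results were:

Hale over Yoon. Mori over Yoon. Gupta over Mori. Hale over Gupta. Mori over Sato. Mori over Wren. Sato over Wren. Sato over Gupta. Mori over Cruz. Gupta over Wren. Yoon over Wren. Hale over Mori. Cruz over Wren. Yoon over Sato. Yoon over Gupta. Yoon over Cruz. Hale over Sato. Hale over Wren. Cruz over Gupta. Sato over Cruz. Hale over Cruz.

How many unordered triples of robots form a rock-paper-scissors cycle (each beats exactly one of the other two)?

3

Win totals: Wren 0, Sato 3, Yoon 4, Gupta 2, Mori 4, Hale 6, Cruz 2.
A robot with w wins dominates both others in C(w,2) triples; summing gives 0 + 3 + 6 + 1 + 6 + 15 + 1 = 32 transitive triples.
Total triples C(7,3) = 35, so cyclic triples = 35 − 32 = 3.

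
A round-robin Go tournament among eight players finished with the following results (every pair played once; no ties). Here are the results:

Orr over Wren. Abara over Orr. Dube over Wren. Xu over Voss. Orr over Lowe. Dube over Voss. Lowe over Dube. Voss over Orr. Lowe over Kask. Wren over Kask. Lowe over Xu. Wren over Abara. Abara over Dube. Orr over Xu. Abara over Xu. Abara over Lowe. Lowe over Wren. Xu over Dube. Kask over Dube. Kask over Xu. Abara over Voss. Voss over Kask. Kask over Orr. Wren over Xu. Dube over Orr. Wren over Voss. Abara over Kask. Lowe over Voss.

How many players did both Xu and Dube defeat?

1

Xu beat: Dube, Voss.
Dube beat: Orr, Wren, Voss.
Both beat: Voss — 1.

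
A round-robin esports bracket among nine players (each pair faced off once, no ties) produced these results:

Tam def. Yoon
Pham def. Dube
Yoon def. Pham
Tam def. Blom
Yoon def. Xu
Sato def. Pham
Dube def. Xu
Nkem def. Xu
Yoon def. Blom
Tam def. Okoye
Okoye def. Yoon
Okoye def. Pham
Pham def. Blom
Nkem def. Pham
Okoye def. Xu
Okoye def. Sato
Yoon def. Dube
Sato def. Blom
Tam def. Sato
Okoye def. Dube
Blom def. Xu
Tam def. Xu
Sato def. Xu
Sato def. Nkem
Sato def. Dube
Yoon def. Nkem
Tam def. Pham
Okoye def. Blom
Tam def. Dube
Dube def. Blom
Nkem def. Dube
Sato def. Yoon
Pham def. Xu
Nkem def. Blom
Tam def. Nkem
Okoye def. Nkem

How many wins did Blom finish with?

1

Blom's results: beat Xu; lost to Okoye, Yoon, Pham, Nkem, Sato, Tam, Dube.
That is 1 win.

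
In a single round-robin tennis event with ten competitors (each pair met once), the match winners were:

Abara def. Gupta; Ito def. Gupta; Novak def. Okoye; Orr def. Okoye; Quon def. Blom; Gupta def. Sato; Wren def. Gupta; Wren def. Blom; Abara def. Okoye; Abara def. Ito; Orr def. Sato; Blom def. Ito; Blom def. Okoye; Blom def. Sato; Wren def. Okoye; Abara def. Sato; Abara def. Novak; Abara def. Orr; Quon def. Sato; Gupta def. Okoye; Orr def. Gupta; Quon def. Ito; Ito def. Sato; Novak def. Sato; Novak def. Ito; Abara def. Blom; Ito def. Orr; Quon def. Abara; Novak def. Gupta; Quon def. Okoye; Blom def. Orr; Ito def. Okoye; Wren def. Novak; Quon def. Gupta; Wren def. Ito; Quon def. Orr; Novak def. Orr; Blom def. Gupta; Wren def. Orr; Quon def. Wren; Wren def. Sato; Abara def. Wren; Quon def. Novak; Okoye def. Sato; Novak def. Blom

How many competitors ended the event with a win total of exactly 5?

Win totals: Blom 5, Quon 9, Abara 8, Sato 0, Gupta 2, Novak 6, Okoye 1, Wren 7, Ito 4, Orr 3.
Exactly 5: Blom — 1 competitor.

1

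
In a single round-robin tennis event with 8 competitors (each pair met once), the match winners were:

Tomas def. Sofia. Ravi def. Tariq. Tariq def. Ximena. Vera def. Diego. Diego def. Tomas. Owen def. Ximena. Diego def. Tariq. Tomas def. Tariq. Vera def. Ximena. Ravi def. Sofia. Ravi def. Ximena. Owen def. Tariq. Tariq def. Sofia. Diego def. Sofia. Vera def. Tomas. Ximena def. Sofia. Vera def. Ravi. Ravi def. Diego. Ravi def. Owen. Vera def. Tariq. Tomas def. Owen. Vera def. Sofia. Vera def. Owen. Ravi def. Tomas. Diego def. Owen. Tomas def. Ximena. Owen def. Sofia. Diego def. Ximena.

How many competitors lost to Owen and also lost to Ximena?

1

Owen beat: Ximena, Sofia, Tariq.
Ximena beat: Sofia.
Both beat: Sofia — 1.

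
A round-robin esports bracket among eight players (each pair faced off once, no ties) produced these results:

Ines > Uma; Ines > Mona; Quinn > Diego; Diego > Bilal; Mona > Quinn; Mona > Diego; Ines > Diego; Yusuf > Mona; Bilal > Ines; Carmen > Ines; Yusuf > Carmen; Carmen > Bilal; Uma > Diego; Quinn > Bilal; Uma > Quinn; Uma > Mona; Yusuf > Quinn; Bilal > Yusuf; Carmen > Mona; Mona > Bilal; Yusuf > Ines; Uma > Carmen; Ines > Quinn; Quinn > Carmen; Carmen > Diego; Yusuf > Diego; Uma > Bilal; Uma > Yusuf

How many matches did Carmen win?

4

Carmen's results: beat Bilal, Ines, Diego, Mona; lost to Yusuf, Uma, Quinn.
That is 4 wins.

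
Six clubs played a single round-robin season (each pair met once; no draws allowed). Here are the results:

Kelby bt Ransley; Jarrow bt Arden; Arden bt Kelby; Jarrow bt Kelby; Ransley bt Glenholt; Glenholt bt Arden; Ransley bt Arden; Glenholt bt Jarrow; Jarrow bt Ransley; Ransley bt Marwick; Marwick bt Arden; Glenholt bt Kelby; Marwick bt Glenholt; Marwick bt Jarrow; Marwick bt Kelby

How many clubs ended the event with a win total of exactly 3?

3

Win totals: Arden 1, Kelby 1, Marwick 4, Ransley 3, Jarrow 3, Glenholt 3.
Exactly 3: Ransley, Jarrow, Glenholt — 3 clubs.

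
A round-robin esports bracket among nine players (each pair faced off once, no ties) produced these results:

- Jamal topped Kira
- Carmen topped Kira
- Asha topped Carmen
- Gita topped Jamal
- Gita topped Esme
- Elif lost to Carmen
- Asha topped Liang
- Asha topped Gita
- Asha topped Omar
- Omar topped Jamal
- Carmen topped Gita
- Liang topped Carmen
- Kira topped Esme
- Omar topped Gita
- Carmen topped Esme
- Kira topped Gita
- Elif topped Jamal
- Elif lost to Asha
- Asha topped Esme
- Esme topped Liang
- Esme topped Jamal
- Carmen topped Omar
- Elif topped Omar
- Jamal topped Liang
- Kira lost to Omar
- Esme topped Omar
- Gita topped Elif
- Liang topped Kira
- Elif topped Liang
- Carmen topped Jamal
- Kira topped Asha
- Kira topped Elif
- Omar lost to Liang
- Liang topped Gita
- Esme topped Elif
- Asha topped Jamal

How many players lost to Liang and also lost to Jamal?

1

Liang beat: Omar, Carmen, Kira, Gita.
Jamal beat: Liang, Kira.
Both beat: Kira — 1.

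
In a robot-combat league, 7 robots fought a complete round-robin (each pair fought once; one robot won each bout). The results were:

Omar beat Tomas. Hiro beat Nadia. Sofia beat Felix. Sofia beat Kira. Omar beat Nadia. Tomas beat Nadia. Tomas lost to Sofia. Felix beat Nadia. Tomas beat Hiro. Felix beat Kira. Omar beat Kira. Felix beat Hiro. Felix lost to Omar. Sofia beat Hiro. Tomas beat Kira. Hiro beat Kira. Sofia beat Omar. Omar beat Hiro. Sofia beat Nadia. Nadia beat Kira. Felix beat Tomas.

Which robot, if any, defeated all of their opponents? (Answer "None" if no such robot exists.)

Sofia

Sofia has 6 wins out of 6 opponents — a perfect record.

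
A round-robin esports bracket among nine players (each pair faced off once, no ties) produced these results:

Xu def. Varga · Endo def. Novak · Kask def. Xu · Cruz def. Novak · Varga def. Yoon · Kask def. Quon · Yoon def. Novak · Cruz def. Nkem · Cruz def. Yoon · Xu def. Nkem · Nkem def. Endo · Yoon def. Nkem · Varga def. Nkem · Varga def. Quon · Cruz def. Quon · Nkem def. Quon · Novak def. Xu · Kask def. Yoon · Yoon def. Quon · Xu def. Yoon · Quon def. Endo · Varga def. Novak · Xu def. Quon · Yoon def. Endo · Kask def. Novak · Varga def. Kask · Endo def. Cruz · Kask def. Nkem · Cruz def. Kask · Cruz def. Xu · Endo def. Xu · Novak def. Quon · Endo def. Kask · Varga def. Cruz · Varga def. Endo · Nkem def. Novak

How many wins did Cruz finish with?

Cruz's results: beat Quon, Novak, Yoon, Xu, Kask, Nkem; lost to Varga, Endo.
That is 6 wins.

6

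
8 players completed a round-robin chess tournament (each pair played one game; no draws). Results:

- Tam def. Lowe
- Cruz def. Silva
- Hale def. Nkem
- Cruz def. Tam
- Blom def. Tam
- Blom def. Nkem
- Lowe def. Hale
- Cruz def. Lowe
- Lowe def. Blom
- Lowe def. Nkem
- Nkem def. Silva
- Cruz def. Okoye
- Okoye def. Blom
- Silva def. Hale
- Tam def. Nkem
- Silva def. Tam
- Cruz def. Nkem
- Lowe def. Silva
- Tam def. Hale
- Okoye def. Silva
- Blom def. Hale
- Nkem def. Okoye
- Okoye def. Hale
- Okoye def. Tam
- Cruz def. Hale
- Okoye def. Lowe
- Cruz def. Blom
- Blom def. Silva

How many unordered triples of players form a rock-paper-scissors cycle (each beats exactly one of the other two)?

Win totals: Tam 3, Hale 1, Blom 4, Cruz 7, Okoye 5, Silva 2, Lowe 4, Nkem 2.
A player with w wins dominates both others in C(w,2) triples; summing gives 3 + 0 + 6 + 21 + 10 + 1 + 6 + 1 = 48 transitive triples.
Total triples C(8,3) = 56, so cyclic triples = 56 − 48 = 8.

8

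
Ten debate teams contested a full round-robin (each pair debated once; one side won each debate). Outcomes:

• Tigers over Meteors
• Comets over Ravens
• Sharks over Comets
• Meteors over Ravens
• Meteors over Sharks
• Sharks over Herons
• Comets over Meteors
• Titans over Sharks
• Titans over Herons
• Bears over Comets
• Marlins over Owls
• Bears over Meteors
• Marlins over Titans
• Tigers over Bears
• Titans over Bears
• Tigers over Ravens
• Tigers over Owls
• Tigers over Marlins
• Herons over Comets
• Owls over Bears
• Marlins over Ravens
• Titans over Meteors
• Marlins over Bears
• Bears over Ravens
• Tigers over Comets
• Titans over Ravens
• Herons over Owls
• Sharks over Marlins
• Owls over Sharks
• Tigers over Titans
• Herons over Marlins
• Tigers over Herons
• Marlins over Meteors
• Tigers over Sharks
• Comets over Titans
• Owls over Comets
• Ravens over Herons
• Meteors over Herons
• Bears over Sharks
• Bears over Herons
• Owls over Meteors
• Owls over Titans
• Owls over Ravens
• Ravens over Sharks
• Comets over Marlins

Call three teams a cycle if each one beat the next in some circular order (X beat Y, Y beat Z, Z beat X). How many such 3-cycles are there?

23

Win totals: Titans 5, Ravens 2, Marlins 5, Owls 6, Meteors 3, Bears 5, Comets 4, Sharks 3, Tigers 9, Herons 3.
A team with w wins dominates both others in C(w,2) triples; summing gives 10 + 1 + 10 + 15 + 3 + 10 + 6 + 3 + 36 + 3 = 97 transitive triples.
Total triples C(10,3) = 120, so cyclic triples = 120 − 97 = 23.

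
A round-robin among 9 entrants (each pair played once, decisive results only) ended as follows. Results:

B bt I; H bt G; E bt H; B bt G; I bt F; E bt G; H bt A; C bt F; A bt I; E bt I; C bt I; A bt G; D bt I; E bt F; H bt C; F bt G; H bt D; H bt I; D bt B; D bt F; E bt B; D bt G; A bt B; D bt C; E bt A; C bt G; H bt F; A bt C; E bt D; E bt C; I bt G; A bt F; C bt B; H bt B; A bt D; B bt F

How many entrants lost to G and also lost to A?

G beat: no one.
A beat: B, C, D, F, G, I.
No one was beaten by both.

0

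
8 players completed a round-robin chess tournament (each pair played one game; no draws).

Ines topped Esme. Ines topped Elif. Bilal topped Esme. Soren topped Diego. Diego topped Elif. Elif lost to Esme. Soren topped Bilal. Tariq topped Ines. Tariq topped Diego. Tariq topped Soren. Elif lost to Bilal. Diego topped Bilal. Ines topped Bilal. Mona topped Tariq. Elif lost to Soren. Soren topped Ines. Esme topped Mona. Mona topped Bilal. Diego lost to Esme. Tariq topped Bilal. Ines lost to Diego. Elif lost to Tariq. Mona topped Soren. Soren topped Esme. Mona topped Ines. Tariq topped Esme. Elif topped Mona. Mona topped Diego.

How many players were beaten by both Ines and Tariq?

3

Ines beat: Elif, Bilal, Esme.
Tariq beat: Soren, Diego, Elif, Ines, Bilal, Esme.
Both beat: Elif, Bilal, Esme — 3.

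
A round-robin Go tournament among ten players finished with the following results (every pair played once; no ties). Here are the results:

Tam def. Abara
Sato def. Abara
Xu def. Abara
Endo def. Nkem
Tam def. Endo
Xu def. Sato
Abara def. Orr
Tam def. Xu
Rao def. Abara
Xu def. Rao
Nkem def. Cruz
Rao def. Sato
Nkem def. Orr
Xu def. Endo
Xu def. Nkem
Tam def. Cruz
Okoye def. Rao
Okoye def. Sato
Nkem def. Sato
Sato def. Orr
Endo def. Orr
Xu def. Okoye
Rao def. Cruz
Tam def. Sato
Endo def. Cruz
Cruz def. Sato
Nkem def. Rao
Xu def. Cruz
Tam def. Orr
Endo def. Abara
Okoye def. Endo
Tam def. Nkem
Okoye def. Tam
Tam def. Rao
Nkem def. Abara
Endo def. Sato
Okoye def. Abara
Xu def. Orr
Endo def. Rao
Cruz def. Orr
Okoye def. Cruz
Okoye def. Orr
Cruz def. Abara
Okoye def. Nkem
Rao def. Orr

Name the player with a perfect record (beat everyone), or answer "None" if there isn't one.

Highest win total is Xu with 8 (out of 9 possible).
Xu lost to Tam, so no player went undefeated.

None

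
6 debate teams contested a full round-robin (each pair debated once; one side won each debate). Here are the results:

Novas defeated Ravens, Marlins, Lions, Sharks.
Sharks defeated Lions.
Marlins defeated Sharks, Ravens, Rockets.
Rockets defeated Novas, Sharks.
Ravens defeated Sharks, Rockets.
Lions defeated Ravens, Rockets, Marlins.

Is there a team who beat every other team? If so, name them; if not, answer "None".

Highest win total is Novas with 4 (out of 5 possible).
Novas lost to Rockets, so no team went undefeated.

None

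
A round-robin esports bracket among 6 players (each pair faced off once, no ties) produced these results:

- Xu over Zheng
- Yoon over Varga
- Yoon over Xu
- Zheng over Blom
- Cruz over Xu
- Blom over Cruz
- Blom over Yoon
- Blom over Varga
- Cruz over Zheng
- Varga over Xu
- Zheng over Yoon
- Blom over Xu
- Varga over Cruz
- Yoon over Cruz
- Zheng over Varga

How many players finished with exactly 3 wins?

Win totals: Cruz 2, Xu 1, Blom 4, Varga 2, Zheng 3, Yoon 3.
Exactly 3: Zheng, Yoon — 2 players.

2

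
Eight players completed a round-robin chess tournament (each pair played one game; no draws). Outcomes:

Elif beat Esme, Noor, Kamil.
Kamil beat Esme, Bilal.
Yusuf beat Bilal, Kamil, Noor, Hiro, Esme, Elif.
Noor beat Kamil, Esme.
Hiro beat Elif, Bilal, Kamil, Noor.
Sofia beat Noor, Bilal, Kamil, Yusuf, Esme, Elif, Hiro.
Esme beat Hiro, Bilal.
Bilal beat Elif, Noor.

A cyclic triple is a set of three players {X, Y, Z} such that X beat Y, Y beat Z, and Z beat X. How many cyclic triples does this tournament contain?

Win totals: Sofia 7, Bilal 2, Hiro 4, Esme 2, Yusuf 6, Kamil 2, Elif 3, Noor 2.
A player with w wins dominates both others in C(w,2) triples; summing gives 21 + 1 + 6 + 1 + 15 + 1 + 3 + 1 = 49 transitive triples.
Total triples C(8,3) = 56, so cyclic triples = 56 − 49 = 7.

7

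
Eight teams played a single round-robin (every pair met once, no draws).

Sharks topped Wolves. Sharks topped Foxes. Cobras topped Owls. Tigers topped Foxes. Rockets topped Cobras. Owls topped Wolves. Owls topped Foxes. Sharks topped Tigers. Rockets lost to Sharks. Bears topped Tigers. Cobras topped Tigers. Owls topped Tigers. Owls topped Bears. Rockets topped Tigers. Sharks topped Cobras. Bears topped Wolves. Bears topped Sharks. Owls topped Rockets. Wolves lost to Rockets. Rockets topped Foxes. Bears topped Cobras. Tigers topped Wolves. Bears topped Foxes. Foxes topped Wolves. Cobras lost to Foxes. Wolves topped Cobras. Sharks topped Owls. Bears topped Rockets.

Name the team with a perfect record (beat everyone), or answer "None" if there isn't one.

None

Highest win total is Sharks with 6 (out of 7 possible).
Sharks lost to Bears, so no team went undefeated.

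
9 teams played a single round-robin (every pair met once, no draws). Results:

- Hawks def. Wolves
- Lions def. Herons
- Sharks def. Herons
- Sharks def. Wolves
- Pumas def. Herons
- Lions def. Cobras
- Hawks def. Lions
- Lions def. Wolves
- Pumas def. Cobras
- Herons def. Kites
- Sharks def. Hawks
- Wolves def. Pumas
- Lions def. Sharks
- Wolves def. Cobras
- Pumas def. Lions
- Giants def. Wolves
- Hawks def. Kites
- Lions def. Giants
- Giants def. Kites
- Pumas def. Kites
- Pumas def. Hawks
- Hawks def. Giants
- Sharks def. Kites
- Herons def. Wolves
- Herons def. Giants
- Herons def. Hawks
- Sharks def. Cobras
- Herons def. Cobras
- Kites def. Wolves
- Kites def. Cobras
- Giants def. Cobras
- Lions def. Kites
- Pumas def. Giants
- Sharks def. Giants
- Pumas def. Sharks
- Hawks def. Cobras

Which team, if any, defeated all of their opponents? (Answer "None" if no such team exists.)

None

Highest win total is Pumas with 7 (out of 8 possible).
Pumas lost to Wolves, so no team went undefeated.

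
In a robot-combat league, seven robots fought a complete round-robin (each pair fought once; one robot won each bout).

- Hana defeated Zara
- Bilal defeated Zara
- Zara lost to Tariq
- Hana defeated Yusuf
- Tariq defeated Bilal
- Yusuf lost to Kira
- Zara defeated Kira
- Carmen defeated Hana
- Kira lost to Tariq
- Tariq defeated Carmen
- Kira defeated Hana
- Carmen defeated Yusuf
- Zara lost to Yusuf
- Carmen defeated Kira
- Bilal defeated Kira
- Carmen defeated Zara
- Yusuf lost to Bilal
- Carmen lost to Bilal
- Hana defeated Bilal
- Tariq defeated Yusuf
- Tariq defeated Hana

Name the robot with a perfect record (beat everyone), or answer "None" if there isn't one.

Tariq has 6 wins out of 6 opponents — a perfect record.

Tariq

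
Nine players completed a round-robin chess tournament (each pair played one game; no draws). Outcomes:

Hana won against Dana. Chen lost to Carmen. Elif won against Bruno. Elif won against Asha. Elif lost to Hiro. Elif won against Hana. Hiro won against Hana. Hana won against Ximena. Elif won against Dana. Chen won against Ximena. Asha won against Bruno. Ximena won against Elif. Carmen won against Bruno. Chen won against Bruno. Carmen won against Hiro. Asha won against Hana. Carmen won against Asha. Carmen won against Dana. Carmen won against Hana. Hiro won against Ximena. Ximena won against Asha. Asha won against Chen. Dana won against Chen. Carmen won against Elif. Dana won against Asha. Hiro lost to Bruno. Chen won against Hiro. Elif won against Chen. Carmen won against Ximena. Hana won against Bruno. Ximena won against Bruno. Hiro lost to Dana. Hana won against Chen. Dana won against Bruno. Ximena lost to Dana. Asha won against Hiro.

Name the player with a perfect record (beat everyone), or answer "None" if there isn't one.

Carmen

Carmen has 8 wins out of 8 opponents — a perfect record.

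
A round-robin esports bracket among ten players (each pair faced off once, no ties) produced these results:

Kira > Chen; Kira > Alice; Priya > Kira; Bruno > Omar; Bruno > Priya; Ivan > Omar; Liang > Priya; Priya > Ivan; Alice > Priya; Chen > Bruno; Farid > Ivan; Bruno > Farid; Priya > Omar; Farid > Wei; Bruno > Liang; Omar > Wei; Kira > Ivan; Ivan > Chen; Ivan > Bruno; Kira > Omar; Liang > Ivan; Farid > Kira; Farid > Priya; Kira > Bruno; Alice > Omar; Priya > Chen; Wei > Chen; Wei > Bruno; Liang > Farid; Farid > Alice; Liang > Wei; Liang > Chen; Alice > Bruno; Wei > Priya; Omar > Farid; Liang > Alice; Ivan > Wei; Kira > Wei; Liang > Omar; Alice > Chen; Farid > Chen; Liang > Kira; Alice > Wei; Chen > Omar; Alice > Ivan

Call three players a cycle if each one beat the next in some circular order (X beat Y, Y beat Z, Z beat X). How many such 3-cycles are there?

24

Win totals: Bruno 4, Farid 6, Priya 4, Kira 6, Omar 2, Chen 2, Wei 3, Ivan 4, Liang 8, Alice 6.
A player with w wins dominates both others in C(w,2) triples; summing gives 6 + 15 + 6 + 15 + 1 + 1 + 3 + 6 + 28 + 15 = 96 transitive triples.
Total triples C(10,3) = 120, so cyclic triples = 120 − 96 = 24.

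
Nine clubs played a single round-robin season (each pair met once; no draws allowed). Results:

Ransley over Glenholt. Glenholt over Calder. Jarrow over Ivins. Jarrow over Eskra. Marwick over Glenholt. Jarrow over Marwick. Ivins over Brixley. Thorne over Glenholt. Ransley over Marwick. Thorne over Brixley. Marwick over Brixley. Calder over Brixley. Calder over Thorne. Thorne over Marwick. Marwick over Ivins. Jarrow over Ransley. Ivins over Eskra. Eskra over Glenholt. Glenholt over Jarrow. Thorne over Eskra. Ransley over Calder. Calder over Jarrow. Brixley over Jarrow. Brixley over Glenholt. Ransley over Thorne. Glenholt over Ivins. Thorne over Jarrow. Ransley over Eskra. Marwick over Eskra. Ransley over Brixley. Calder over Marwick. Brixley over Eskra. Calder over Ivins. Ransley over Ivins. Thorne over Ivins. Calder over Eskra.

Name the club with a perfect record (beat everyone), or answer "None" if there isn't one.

None

Highest win total is Ransley with 7 (out of 8 possible).
Ransley lost to Jarrow, so no club went undefeated.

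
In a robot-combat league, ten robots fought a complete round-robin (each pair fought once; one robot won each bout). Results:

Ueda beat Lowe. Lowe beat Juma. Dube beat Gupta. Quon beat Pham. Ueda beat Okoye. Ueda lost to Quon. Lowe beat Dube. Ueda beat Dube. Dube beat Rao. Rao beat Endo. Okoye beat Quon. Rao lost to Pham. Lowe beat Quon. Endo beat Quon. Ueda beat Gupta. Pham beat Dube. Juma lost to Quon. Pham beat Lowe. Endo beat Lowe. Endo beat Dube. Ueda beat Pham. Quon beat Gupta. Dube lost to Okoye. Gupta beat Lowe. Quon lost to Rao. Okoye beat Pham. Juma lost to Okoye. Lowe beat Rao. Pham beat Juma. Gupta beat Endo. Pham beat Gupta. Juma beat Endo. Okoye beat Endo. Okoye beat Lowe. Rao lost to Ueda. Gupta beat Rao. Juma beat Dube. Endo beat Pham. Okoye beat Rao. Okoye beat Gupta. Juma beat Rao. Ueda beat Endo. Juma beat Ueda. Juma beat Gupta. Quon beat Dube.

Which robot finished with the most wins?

Win totals: Quon 5, Okoye 8, Juma 5, Lowe 4, Rao 2, Endo 4, Dube 2, Pham 5, Ueda 7, Gupta 3.
Okoye leads with 8 wins (next highest: 7).

Okoye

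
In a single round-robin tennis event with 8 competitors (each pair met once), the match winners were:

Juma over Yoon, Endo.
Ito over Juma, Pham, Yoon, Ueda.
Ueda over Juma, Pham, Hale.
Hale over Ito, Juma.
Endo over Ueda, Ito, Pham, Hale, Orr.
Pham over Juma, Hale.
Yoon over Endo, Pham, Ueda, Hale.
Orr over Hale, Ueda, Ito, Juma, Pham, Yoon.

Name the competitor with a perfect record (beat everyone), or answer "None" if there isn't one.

None

Highest win total is Orr with 6 (out of 7 possible).
Orr lost to Endo, so no competitor went undefeated.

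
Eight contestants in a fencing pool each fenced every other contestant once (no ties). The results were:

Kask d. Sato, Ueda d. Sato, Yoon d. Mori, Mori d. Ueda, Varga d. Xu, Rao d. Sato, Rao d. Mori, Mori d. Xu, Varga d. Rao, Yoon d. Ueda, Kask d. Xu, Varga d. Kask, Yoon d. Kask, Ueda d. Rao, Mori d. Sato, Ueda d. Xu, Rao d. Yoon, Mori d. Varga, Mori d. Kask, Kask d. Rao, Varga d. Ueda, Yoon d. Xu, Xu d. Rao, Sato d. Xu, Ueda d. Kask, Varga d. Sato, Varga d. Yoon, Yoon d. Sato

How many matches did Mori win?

5

Mori's results: beat Xu, Varga, Kask, Ueda, Sato; lost to Rao, Yoon.
That is 5 wins.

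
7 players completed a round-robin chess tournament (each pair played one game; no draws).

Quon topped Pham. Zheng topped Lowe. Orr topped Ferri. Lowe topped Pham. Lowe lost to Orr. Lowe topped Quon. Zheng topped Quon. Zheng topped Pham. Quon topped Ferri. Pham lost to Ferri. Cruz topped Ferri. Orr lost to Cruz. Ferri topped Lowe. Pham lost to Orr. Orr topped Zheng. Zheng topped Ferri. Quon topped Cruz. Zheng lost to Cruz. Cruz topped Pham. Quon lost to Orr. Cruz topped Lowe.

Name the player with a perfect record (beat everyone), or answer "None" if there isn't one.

None

Highest win total is Orr with 5 (out of 6 possible).
Orr lost to Cruz, so no player went undefeated.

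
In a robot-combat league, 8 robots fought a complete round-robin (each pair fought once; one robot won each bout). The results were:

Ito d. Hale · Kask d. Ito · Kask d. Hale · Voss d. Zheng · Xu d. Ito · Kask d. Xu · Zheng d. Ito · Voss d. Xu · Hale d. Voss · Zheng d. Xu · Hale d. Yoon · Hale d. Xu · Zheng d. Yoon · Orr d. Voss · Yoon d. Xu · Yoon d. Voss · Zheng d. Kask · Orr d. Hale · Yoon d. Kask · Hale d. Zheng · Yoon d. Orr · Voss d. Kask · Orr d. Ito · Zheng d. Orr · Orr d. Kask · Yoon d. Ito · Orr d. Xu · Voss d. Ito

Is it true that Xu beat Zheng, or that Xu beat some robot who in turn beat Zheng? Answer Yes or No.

Xu did not beat Zheng directly.
Xu beat Ito, but each of them lost to Zheng. No two-step path.

No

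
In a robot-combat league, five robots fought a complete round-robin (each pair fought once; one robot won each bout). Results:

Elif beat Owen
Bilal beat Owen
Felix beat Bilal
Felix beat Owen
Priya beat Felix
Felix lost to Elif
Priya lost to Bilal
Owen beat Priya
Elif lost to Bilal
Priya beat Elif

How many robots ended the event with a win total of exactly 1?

1

Win totals: Priya 2, Owen 1, Felix 2, Bilal 3, Elif 2.
Exactly 1: Owen — 1 robot.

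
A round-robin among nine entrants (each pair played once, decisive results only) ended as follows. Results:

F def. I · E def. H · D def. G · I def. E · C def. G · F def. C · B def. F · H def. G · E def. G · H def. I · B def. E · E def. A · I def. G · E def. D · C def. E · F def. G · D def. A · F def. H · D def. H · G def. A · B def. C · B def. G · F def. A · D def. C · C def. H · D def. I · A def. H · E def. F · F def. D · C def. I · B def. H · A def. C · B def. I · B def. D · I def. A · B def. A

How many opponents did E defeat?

E's results: beat A, D, F, G, H; lost to B, C, I.
That is 5 wins.

5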